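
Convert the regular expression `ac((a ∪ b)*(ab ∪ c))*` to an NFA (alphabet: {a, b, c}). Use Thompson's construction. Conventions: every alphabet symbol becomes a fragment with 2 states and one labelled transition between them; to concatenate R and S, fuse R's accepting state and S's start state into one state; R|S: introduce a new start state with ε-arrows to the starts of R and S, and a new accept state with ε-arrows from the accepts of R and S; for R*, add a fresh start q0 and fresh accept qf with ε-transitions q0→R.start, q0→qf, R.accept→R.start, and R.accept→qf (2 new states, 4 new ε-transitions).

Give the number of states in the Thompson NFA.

18

Bottom-up over the parse tree:
Each of the 7 symbol leaves contributes a 2-state fragment.
  a ∪ b = 6 states
  (a ∪ b)* = 8 states
  ab = 3 states
  ab ∪ c = 7 states
  (a ∪ b)*(ab ∪ c) = 14 states
  ((a ∪ b)*(ab ∪ c))* = 16 states
  ac((a ∪ b)*(ab ∪ c))* = 18 states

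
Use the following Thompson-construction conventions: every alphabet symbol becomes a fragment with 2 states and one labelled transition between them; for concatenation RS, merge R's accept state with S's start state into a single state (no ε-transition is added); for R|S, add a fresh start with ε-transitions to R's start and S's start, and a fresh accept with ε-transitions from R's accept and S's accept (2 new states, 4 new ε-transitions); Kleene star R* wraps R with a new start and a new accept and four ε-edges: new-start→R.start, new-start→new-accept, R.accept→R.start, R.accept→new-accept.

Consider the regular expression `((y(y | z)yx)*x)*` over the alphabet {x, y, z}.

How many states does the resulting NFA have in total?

Recursing over subexpressions:
Each of the 6 symbol leaves contributes a 2-state fragment.
  y | z : 6 states
  y(y | z)yx : 9 states
  (y(y | z)yx)* : 11 states
  (y(y | z)yx)*x : 12 states
  ((y(y | z)yx)*x)* : 14 states

14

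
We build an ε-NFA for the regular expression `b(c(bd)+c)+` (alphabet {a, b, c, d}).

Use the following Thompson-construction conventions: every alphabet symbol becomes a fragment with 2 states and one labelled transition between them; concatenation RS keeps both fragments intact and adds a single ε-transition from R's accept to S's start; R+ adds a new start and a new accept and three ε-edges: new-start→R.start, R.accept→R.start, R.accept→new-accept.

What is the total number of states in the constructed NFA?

14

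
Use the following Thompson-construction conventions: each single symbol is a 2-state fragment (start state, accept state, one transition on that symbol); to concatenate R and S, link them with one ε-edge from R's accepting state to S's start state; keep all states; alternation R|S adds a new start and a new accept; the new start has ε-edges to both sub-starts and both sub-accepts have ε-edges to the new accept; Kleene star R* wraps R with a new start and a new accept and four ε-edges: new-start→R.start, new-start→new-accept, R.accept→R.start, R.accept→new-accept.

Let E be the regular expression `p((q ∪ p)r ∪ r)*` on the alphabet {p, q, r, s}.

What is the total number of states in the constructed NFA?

Per subexpression:
Each of the 5 symbol leaves contributes a 2-state fragment.
  q ∪ p : 6 states
  (q ∪ p)r : 8 states
  (q ∪ p)r ∪ r : 12 states
  ((q ∪ p)r ∪ r)* : 14 states
  p((q ∪ p)r ∪ r)* : 16 states

16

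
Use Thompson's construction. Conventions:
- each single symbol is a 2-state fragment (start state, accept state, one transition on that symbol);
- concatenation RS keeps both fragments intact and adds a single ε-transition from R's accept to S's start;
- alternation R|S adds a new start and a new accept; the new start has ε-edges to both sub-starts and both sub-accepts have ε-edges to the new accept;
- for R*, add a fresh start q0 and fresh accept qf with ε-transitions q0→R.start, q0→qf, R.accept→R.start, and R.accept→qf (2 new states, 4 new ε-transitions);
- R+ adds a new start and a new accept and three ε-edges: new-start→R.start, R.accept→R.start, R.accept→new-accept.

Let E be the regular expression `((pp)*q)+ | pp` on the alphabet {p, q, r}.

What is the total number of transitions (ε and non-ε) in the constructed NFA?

Per subexpression:
Each of the 5 symbol leaves contributes 1 transition (1 symbol, 0 ε).
  pp : 3 transitions (2 symbol, 1 ε)
  (pp)* : 7 transitions (2 symbol, 5 ε)
  (pp)*q : 9 transitions (3 symbol, 6 ε)
  ((pp)*q)+ : 12 transitions (3 symbol, 9 ε)
  pp : 3 transitions (2 symbol, 1 ε)
  ((pp)*q)+ | pp : 19 transitions (5 symbol, 14 ε)

19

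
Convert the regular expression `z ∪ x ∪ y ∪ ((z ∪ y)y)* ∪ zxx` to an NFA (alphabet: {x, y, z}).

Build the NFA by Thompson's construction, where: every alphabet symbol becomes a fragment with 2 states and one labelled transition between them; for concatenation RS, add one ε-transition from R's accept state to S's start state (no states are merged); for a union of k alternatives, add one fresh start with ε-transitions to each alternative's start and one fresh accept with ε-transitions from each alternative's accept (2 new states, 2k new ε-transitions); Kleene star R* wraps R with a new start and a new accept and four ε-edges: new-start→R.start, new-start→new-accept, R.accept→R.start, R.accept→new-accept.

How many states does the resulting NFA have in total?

Bottom-up over the parse tree:
Each of the 9 symbol leaves contributes a 2-state fragment.
  z ∪ y = 6 states
  (z ∪ y)y = 8 states
  ((z ∪ y)y)* = 10 states
  zxx = 6 states
  z ∪ x ∪ y ∪ ((z ∪ y)y)* ∪ zxx = 24 states

24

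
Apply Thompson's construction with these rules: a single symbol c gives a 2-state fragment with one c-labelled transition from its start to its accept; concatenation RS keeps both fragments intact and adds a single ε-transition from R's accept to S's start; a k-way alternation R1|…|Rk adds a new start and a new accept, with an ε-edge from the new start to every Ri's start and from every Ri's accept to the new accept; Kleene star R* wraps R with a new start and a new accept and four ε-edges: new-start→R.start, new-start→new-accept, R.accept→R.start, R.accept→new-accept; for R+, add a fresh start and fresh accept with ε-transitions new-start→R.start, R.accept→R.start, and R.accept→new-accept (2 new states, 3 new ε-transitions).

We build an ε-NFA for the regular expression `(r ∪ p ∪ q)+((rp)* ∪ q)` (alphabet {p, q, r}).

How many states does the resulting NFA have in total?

20

Bottom-up over the parse tree:
Each of the 6 symbol leaves contributes a 2-state fragment.
  r ∪ p ∪ q — 8 states
  (r ∪ p ∪ q)+ — 10 states
  rp — 4 states
  (rp)* — 6 states
  (rp)* ∪ q — 10 states
  (r ∪ p ∪ q)+((rp)* ∪ q) — 20 states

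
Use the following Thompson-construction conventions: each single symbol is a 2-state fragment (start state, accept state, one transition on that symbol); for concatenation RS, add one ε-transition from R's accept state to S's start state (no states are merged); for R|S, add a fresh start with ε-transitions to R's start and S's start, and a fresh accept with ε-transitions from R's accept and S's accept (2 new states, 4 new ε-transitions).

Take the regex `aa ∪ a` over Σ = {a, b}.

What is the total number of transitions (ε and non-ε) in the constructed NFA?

8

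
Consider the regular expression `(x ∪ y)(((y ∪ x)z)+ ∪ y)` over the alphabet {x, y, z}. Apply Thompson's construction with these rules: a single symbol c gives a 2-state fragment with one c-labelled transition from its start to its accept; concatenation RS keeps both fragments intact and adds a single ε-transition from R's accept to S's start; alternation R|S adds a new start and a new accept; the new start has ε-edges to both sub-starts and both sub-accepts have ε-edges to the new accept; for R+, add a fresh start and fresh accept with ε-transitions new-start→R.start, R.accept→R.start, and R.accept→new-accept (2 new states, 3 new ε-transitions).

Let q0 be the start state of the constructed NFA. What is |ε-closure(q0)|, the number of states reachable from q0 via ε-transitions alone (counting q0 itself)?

Compute the ε-closure size of each fragment's start state recursively; a symbol fragment's start has no outgoing ε-edge, so its closure is just itself (size 1).
  x ∪ y → new start ε-reaches every alternative's start; none of them accept ε, so the new accept is not reached: |ε-closure| = 1 + 1 + 1 = 3
  y ∪ x → |ε-closure| = 1 + 1 + 1 = 3 (the new accept is not ε-reachable since no branch accepts ε)
  (y ∪ x)z → same as the first factor's closure: |ε-closure| = 3
  ((y ∪ x)z)+ → |ε-closure| = 1 + 3 = 4 (the body doesn't accept ε, so the new accept is not reached)
  ((y ∪ x)z)+ ∪ y → new start ε-reaches every alternative's start; none of them accept ε, so the new accept is not reached: |ε-closure| = 1 + 4 + 1 = 6
  (x ∪ y)(((y ∪ x)z)+ ∪ y) → |ε-closure| equals the left operand's closure size = 3 (its accept is not ε-reachable, so the closure stops there)

3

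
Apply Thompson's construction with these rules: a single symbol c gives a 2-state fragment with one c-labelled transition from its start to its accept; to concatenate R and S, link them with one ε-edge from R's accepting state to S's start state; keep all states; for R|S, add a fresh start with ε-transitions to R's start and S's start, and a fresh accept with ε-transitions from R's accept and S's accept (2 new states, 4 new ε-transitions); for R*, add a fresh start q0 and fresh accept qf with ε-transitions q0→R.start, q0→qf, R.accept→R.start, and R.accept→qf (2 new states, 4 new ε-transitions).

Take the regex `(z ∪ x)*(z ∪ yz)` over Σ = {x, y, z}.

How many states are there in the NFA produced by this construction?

Building bottom-up:
Each of the 5 symbol leaves contributes a 2-state fragment.
  z ∪ x — 6 states
  (z ∪ x)* — 8 states
  yz — 4 states
  z ∪ yz — 8 states
  (z ∪ x)*(z ∪ yz) — 16 states

16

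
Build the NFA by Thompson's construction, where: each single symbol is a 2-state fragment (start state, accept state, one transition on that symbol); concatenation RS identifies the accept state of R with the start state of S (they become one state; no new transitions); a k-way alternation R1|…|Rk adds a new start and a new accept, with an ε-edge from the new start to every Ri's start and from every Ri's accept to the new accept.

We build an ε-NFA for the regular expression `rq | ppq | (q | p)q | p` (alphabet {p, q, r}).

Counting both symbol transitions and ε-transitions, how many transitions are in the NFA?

By structural recursion:
Each of the 9 symbol leaves contributes 1 transition (1 symbol, 0 ε).
  rq → 2 transitions (2 symbol, 0 ε)
  ppq → 3 transitions (3 symbol, 0 ε)
  q | p → 6 transitions (2 symbol, 4 ε)
  (q | p)q → 7 transitions (3 symbol, 4 ε)
  rq | ppq | (q | p)q | p → 21 transitions (9 symbol, 12 ε)

21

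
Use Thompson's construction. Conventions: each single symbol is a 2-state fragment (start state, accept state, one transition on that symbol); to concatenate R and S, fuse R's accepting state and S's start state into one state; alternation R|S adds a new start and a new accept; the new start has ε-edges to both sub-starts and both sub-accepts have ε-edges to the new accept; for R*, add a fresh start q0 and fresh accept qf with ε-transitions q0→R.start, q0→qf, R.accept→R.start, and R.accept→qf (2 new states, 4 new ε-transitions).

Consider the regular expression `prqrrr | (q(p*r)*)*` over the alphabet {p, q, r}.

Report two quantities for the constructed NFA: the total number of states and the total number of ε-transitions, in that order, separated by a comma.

19, 16

By structural recursion:
Each of the 9 symbol leaves contributes 2 states and 0 ε-transitions.
  prqrrr = 7 states, 0 ε-transitions
  p* = 4 states, 4 ε-transitions
  p*r = 5 states, 4 ε-transitions
  (p*r)* = 7 states, 8 ε-transitions
  q(p*r)* = 8 states, 8 ε-transitions
  (q(p*r)*)* = 10 states, 12 ε-transitions
  prqrrr | (q(p*r)*)* = 19 states, 16 ε-transitions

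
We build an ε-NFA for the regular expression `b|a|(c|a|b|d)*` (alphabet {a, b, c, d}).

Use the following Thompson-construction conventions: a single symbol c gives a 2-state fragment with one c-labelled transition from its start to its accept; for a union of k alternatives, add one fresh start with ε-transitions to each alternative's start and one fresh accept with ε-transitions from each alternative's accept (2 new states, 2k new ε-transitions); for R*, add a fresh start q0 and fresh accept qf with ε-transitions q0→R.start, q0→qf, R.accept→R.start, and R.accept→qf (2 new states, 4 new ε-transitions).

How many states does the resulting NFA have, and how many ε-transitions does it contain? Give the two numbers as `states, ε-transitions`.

18, 18

By structural recursion:
Each of the 6 symbol leaves contributes 2 states and 0 ε-transitions.
  c|a|b|d → 10 states, 8 ε-transitions
  (c|a|b|d)* → 12 states, 12 ε-transitions
  b|a|(c|a|b|d)* → 18 states, 18 ε-transitions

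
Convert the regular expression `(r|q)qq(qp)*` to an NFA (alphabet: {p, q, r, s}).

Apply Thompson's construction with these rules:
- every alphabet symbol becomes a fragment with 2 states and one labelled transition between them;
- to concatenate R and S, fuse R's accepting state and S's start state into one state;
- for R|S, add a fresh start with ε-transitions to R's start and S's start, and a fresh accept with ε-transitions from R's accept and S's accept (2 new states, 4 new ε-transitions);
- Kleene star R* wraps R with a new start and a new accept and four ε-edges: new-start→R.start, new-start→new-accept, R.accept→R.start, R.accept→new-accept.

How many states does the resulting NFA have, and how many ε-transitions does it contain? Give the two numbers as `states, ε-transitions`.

12, 8

Building bottom-up:
Each of the 6 symbol leaves contributes 2 states and 0 ε-transitions.
  r|q = 6 states, 4 ε-transitions
  qp = 3 states, 0 ε-transitions
  (qp)* = 5 states, 4 ε-transitions
  (r|q)qq(qp)* = 12 states, 8 ε-transitions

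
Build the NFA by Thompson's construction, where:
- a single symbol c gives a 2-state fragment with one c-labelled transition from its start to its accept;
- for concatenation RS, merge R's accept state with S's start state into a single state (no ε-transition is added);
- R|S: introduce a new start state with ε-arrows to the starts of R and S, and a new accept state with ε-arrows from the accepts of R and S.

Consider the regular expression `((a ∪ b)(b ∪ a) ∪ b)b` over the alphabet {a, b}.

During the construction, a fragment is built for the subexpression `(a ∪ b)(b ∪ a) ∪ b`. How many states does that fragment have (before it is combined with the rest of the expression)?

Fragment for `(a ∪ b)(b ∪ a) ∪ b`:
Each of the 5 symbol leaves contributes a 2-state fragment.
  a ∪ b — 6 states
  b ∪ a — 6 states
  (a ∪ b)(b ∪ a) — 11 states
  (a ∪ b)(b ∪ a) ∪ b — 15 states

15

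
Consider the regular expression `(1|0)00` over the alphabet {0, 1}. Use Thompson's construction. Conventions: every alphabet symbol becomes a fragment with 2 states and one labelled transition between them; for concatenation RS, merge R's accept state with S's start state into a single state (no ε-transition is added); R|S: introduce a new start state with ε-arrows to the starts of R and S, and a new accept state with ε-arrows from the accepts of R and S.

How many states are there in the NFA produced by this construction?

8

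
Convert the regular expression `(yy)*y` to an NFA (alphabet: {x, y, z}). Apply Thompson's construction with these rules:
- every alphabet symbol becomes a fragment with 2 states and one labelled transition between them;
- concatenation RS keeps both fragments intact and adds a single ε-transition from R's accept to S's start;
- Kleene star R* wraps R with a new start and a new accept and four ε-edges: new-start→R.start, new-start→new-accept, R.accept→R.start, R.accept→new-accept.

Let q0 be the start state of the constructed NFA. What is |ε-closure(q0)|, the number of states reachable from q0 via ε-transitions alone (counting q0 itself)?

4

Let C(F) = |ε-closure(F.start)| within fragment F, and note whether F accepts ε. Symbol fragments have C = 1 and do not accept ε. Then:
  yy → same as the first factor's closure: C = 1
  (yy)* → new start has ε-edges to the inner start and to the new accept, so C = 2 + 1 = 3
  (yy)*y → the left operand accepts ε, so the closure extends into the next operand (via the concat ε-link); C = 3 + 1 = 4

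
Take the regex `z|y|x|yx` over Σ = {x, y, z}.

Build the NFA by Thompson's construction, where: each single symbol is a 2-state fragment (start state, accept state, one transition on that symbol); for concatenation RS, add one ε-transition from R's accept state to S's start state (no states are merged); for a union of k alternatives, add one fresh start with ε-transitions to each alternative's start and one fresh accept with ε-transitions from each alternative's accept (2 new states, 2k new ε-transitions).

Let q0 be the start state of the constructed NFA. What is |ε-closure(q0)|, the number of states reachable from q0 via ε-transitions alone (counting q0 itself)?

Let C(F) = |ε-closure(F.start)| within fragment F, and note whether F accepts ε. Symbol fragments have C = 1 and do not accept ε. Then:
  yx → |ε-closure| equals the left operand's closure size = 1 (its accept is not ε-reachable, so the closure stops there)
  z|y|x|yx → |ε-closure| = 1 + 1 + 1 + 1 + 1 = 5 (the new accept is not ε-reachable since no branch accepts ε)

5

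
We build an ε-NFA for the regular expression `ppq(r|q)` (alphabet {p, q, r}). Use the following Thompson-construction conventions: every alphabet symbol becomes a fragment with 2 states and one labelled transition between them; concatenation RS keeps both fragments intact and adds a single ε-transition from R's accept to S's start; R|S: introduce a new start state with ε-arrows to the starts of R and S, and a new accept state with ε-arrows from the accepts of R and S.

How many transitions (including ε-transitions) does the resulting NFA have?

Recursing over subexpressions:
Each of the 5 symbol leaves contributes 1 transition (1 symbol, 0 ε).
  r|q = 6 transitions (2 symbol, 4 ε)
  ppq(r|q) = 12 transitions (5 symbol, 7 ε)

12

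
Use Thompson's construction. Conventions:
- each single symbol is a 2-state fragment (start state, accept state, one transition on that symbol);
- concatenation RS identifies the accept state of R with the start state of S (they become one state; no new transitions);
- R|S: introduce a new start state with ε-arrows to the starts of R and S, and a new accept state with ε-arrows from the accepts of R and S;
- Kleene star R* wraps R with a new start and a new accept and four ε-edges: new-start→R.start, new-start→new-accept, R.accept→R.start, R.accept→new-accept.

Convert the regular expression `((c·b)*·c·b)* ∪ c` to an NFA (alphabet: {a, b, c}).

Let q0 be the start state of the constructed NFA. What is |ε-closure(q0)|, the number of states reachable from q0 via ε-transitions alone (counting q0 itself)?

8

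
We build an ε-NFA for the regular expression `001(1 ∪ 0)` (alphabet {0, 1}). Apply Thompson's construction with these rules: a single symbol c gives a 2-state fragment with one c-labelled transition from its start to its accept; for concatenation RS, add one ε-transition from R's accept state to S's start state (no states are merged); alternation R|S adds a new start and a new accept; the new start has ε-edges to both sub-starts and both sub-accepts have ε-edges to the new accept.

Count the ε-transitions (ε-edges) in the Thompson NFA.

Building bottom-up:
Each of the 5 symbol leaves contributes 0 ε-transitions.
  1 ∪ 0 → 4 ε-transitions
  001(1 ∪ 0) → 7 ε-transitions

7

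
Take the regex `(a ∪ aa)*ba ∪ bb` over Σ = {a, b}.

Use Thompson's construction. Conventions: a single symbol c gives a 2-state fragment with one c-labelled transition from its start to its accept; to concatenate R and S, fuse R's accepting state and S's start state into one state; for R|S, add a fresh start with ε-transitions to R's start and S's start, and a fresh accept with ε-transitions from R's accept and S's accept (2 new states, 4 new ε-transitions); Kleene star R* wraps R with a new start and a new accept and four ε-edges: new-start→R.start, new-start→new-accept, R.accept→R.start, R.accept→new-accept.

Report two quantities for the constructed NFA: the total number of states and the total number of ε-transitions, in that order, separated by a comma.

Building bottom-up:
Each of the 7 symbol leaves contributes 2 states and 0 ε-transitions.
  aa = 3 states, 0 ε-transitions
  a ∪ aa = 7 states, 4 ε-transitions
  (a ∪ aa)* = 9 states, 8 ε-transitions
  (a ∪ aa)*ba = 11 states, 8 ε-transitions
  bb = 3 states, 0 ε-transitions
  (a ∪ aa)*ba ∪ bb = 16 states, 12 ε-transitions

16, 12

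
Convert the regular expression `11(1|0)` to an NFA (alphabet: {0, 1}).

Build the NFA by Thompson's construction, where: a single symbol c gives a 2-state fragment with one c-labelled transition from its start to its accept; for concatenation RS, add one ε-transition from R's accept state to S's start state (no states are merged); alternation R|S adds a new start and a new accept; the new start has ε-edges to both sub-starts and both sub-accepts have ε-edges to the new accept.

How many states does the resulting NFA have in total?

10

Recursing over subexpressions:
Each of the 4 symbol leaves contributes a 2-state fragment.
  1|0 → 6 states
  11(1|0) → 10 states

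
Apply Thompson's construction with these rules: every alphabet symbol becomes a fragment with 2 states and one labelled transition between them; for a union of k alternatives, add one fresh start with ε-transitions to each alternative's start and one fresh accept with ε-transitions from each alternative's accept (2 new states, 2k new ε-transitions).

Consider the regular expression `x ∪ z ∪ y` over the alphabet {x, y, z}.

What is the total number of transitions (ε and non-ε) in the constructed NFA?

9

By structural recursion:
Each of the 3 symbol leaves contributes 1 transition (1 symbol, 0 ε).
  x ∪ z ∪ y = 9 transitions (3 symbol, 6 ε)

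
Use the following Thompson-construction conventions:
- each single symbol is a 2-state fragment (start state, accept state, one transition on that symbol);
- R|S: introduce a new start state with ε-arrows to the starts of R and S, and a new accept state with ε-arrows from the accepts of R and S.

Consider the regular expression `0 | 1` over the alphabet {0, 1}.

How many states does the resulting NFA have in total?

6

Per subexpression:
Each of the 2 symbol leaves contributes a 2-state fragment.
  0 | 1 : 6 states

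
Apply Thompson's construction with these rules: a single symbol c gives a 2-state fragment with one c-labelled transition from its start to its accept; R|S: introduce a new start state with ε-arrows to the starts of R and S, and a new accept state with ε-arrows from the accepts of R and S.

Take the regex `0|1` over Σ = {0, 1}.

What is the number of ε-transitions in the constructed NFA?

By structural recursion:
Each of the 2 symbol leaves contributes 0 ε-transitions.
  0|1 = 4 ε-transitions

4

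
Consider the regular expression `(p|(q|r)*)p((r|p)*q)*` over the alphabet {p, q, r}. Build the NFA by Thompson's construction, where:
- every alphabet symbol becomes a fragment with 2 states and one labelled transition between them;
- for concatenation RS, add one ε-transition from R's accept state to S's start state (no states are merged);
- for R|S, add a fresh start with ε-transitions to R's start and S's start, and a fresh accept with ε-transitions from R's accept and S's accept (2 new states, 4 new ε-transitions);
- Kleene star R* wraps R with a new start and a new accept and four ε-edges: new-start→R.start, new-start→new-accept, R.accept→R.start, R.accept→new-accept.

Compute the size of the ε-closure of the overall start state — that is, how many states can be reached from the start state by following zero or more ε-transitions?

9

Let C(F) = |ε-closure(F.start)| within fragment F, and note whether F accepts ε. Symbol fragments have C = 1 and do not accept ε. Then:
  q|r : new start ε-reaches every alternative's start; none of them accept ε, so the new accept is not reached: C = 1 + 1 + 1 = 3
  (q|r)* : new start has ε-edges to the inner start and to the new accept, so C = 2 + 3 = 5
  p|(q|r)* : new start ε-reaches every alternative's start; at least one alternative accepts ε, so the union's new accept is reached too: C = 1 + 1 + 5 + 1 = 8
  r|p : new start ε-reaches every alternative's start; none of them accept ε, so the new accept is not reached: C = 1 + 1 + 1 = 3
  (r|p)* : new start has ε-edges to the inner start and to the new accept, so C = 2 + 3 = 5
  (r|p)*q : C = 5 + 1 = 6 (closure spills across the concat boundary because the left factor accepts ε)
  ((r|p)*q)* : new start has ε-edges to the inner start and to the new accept, so C = 2 + 6 = 8
  (p|(q|r)*)p((r|p)*q)* : C = 8 + 1 = 9 (closure spills across the concat boundary because the left factor accepts ε)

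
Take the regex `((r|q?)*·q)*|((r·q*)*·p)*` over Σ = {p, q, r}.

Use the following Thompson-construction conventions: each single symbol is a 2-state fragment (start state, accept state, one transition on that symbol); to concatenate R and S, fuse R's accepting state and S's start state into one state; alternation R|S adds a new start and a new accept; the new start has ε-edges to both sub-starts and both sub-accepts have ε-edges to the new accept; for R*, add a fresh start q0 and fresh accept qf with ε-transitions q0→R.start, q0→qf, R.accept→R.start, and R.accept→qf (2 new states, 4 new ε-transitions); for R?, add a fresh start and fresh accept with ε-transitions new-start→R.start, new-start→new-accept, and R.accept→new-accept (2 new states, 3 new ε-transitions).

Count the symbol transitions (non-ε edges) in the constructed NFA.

Building bottom-up:
Each of the 6 symbol leaves contributes exactly 1 symbol transition.
  q? → 1 symbol transition
  r|q? → 2 symbol transitions
  (r|q?)* → 2 symbol transitions
  (r|q?)*·q → 3 symbol transitions
  ((r|q?)*·q)* → 3 symbol transitions
  q* → 1 symbol transition
  r·q* → 2 symbol transitions
  (r·q*)* → 2 symbol transitions
  (r·q*)*·p → 3 symbol transitions
  ((r·q*)*·p)* → 3 symbol transitions
  ((r|q?)*·q)*|((r·q*)*·p)* → 6 symbol transitions

6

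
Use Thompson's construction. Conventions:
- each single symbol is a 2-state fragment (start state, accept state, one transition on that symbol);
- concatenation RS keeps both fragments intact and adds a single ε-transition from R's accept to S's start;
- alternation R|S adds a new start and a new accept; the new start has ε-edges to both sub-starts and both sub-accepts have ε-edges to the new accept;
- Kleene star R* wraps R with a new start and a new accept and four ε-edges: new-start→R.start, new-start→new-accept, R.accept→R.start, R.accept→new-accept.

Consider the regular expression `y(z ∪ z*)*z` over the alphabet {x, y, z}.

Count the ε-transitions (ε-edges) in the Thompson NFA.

14

Bottom-up over the parse tree:
Each of the 4 symbol leaves contributes 0 ε-transitions.
  z* : 4 ε-transitions
  z ∪ z* : 8 ε-transitions
  (z ∪ z*)* : 12 ε-transitions
  y(z ∪ z*)*z : 14 ε-transitions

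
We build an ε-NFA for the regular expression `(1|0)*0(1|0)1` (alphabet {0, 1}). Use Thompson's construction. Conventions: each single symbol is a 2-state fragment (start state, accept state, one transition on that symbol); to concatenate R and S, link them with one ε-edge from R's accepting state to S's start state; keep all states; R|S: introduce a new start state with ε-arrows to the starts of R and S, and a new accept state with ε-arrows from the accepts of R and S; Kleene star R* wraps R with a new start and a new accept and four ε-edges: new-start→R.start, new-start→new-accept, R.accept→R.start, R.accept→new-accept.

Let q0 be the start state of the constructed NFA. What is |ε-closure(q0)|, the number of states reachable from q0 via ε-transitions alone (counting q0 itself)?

6

Work bottom-up. For each fragment F, track |ε-closure(F.start)| and whether F's accept lies in that closure (i.e. whether F accepts ε). A single-symbol fragment has closure size 1 and does not accept ε.
  1|0 : new start ε-reaches every alternative's start; none of them accept ε, so the new accept is not reached: |ε-closure| = 1 + 1 + 1 = 3
  (1|0)* : the star's fresh start ε-reaches both the body's start and the fresh accept: |ε-closure| = 2 + 3 = 5
  1|0 : new start ε-reaches every alternative's start; none of them accept ε, so the new accept is not reached: |ε-closure| = 1 + 1 + 1 = 3
  (1|0)*0(1|0)1 : the left operand accepts ε, so the closure extends into the next operand (via the concat ε-link); |ε-closure| = 5 + 1 = 6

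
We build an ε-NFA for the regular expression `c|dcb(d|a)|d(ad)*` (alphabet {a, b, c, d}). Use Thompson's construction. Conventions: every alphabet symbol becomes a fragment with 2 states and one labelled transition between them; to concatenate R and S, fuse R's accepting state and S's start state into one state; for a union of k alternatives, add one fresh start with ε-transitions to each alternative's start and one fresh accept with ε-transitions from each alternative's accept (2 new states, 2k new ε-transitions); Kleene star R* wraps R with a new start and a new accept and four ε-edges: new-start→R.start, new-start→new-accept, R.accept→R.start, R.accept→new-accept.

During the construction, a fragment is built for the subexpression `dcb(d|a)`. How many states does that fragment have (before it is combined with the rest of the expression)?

9

Fragment for `dcb(d|a)`:
Each of the 5 symbol leaves contributes a 2-state fragment.
  d|a → 6 states
  dcb(d|a) → 9 states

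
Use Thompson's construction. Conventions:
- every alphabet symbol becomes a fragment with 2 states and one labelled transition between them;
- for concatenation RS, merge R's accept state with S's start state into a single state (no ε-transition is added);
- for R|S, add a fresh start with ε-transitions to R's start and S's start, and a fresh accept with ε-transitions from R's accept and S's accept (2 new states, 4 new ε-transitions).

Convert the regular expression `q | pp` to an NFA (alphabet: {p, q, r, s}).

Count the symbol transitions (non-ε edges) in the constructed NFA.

3

Per subexpression:
Each of the 3 symbol leaves contributes exactly 1 symbol transition.
  pp — 2 symbol transitions
  q | pp — 3 symbol transitions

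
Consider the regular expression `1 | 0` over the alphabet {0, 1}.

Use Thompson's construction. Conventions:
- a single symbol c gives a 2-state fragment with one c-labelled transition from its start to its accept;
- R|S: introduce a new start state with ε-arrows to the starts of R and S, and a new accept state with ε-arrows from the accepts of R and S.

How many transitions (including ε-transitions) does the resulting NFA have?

6

By structural recursion:
Each of the 2 symbol leaves contributes 1 transition (1 symbol, 0 ε).
  1 | 0 → 6 transitions (2 symbol, 4 ε)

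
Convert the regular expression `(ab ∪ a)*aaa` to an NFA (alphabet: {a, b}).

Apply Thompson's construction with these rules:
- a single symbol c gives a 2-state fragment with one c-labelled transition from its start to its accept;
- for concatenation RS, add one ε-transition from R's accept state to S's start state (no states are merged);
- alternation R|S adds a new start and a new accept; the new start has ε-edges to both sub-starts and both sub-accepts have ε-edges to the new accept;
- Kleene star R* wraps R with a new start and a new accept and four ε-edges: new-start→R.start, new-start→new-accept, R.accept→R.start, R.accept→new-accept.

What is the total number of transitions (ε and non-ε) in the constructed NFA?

By structural recursion:
Each of the 6 symbol leaves contributes 1 transition (1 symbol, 0 ε).
  ab : 3 transitions (2 symbol, 1 ε)
  ab ∪ a : 8 transitions (3 symbol, 5 ε)
  (ab ∪ a)* : 12 transitions (3 symbol, 9 ε)
  (ab ∪ a)*aaa : 18 transitions (6 symbol, 12 ε)

18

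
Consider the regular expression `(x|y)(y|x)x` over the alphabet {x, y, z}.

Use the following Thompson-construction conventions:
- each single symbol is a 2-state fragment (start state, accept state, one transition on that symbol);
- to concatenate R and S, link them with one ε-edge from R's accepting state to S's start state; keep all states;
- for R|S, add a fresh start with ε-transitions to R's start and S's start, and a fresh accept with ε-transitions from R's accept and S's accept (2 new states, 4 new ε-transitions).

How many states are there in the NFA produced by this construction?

14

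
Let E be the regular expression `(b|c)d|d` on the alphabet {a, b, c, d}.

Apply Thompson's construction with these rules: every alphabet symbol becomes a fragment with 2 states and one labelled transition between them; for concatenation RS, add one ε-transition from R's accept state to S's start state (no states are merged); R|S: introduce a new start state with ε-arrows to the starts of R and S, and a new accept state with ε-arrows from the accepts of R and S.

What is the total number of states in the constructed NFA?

12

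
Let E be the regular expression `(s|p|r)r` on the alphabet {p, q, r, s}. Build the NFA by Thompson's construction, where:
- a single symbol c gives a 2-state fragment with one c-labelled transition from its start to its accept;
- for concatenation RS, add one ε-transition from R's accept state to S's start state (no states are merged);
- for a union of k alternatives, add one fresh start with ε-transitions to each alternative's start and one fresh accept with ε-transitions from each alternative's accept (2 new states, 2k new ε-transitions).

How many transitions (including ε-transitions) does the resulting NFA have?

Building bottom-up:
Each of the 4 symbol leaves contributes 1 transition (1 symbol, 0 ε).
  s|p|r — 9 transitions (3 symbol, 6 ε)
  (s|p|r)r — 11 transitions (4 symbol, 7 ε)

11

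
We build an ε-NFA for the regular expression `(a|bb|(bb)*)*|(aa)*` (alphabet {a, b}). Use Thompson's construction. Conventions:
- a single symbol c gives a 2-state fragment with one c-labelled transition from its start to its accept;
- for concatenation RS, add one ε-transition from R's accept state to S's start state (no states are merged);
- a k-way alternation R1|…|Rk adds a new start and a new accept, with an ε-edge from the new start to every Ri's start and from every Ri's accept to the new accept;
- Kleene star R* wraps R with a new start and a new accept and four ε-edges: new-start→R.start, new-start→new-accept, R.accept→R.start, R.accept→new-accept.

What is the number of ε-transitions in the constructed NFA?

Recursing over subexpressions:
Each of the 7 symbol leaves contributes 0 ε-transitions.
  bb : 1 ε-transition
  bb : 1 ε-transition
  (bb)* : 5 ε-transitions
  a|bb|(bb)* : 12 ε-transitions
  (a|bb|(bb)*)* : 16 ε-transitions
  aa : 1 ε-transition
  (aa)* : 5 ε-transitions
  (a|bb|(bb)*)*|(aa)* : 25 ε-transitions

25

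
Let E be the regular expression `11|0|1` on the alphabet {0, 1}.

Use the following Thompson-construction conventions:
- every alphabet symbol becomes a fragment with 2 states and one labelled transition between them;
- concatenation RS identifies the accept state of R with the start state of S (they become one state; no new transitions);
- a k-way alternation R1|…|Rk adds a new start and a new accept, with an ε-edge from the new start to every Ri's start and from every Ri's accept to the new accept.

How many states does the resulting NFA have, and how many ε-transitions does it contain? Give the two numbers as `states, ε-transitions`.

9, 6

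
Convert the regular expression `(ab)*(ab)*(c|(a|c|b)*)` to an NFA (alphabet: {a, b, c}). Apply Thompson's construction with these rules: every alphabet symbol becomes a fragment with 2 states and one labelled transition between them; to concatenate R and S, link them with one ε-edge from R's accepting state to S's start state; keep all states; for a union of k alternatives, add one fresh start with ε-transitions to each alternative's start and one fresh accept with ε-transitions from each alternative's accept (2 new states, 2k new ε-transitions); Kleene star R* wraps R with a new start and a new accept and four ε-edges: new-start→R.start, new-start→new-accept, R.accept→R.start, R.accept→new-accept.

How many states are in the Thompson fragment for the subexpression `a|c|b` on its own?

Fragment for `a|c|b`:
Each of the 3 symbol leaves contributes a 2-state fragment.
  a|c|b : 8 states

8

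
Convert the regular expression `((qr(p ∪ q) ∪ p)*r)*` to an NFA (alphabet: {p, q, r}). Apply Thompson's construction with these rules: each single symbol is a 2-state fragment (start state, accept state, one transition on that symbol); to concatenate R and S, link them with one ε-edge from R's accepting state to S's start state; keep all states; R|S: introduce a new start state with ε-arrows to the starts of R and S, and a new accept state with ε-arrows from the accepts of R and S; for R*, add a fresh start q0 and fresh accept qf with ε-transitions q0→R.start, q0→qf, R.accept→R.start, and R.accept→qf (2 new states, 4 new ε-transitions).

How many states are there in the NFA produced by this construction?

Per subexpression:
Each of the 6 symbol leaves contributes a 2-state fragment.
  p ∪ q = 6 states
  qr(p ∪ q) = 10 states
  qr(p ∪ q) ∪ p = 14 states
  (qr(p ∪ q) ∪ p)* = 16 states
  (qr(p ∪ q) ∪ p)*r = 18 states
  ((qr(p ∪ q) ∪ p)*r)* = 20 states

20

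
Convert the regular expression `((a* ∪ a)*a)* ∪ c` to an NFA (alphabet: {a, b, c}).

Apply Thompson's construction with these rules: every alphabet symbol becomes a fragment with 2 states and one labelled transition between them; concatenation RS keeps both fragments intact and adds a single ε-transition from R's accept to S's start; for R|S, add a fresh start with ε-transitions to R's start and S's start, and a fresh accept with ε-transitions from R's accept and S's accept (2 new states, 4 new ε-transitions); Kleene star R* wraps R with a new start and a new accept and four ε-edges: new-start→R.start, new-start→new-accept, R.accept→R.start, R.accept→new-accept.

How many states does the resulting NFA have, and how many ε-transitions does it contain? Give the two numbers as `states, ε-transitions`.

Bottom-up over the parse tree:
Each of the 4 symbol leaves contributes 2 states and 0 ε-transitions.
  a* : 4 states, 4 ε-transitions
  a* ∪ a : 8 states, 8 ε-transitions
  (a* ∪ a)* : 10 states, 12 ε-transitions
  (a* ∪ a)*a : 12 states, 13 ε-transitions
  ((a* ∪ a)*a)* : 14 states, 17 ε-transitions
  ((a* ∪ a)*a)* ∪ c : 18 states, 21 ε-transitions

18, 21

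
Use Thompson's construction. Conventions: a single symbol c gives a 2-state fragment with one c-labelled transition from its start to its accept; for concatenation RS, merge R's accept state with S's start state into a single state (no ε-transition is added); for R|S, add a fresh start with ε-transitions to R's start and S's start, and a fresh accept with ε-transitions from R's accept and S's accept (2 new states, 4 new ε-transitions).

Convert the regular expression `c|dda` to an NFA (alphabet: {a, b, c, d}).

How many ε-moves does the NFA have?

4

Bottom-up over the parse tree:
Each of the 4 symbol leaves contributes 0 ε-transitions.
  dda = 0 ε-transitions
  c|dda = 4 ε-transitions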